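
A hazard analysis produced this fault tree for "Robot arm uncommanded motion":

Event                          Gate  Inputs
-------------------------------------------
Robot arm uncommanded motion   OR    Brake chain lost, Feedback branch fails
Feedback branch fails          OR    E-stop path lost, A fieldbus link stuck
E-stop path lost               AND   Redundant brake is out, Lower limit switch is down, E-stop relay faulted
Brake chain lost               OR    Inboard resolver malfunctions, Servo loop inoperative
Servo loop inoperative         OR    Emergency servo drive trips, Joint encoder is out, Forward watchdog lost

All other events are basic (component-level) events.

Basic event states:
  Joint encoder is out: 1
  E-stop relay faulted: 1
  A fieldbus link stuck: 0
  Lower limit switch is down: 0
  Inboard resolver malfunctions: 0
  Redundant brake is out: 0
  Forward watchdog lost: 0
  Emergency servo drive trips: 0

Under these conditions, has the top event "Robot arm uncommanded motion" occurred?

Servo loop inoperative [OR]: Emergency servo drive trips=not, Joint encoder is out=occurs, Forward watchdog lost=not → at least one input occurs → occurs.
Brake chain lost [OR]: Inboard resolver malfunctions=not, Servo loop inoperative=occurs → at least one input occurs → occurs.
E-stop path lost [AND]: Redundant brake is out=not, Lower limit switch is down=not, E-stop relay faulted=occurs → not all inputs occur → does not occur.
Feedback branch fails [OR]: E-stop path lost=not, A fieldbus link stuck=not → no input occurs → does not occur.
Robot arm uncommanded motion [OR]: Brake chain lost=occurs, Feedback branch fails=not → at least one input occurs → occurs.

Yes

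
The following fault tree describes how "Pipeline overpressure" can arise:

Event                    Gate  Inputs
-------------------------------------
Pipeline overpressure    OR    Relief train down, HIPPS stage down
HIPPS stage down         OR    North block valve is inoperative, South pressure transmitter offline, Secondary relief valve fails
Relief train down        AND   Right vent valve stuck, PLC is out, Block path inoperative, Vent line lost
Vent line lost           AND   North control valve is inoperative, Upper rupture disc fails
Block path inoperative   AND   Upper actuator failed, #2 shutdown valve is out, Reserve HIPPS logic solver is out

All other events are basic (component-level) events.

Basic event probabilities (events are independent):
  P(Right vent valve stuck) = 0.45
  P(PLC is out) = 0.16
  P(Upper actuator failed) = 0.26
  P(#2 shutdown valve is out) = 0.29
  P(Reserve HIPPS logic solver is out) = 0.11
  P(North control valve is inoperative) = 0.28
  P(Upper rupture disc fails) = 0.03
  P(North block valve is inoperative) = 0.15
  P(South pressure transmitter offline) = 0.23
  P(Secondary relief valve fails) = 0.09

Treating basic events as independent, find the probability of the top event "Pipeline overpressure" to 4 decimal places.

P(Block path inoperative) [AND] = 0.26 × 0.29 × 0.11 = 0.008294
P(Vent line lost) [AND] = 0.28 × 0.03 = 0.008400
P(Relief train down) [AND] = 0.45 × 0.16 × 0.008294 × 0.008400 = 0.000005
P(HIPPS stage down) [OR] = 1 − (1−0.15) × (1−0.23) × (1−0.09) = 0.404405
P(Pipeline overpressure) [OR] = 1 − (1−0.000005) × (1−0.404405) = 0.404408
Rounded to 4 decimal places: P(Pipeline overpressure) ≈ 0.4044.

0.4044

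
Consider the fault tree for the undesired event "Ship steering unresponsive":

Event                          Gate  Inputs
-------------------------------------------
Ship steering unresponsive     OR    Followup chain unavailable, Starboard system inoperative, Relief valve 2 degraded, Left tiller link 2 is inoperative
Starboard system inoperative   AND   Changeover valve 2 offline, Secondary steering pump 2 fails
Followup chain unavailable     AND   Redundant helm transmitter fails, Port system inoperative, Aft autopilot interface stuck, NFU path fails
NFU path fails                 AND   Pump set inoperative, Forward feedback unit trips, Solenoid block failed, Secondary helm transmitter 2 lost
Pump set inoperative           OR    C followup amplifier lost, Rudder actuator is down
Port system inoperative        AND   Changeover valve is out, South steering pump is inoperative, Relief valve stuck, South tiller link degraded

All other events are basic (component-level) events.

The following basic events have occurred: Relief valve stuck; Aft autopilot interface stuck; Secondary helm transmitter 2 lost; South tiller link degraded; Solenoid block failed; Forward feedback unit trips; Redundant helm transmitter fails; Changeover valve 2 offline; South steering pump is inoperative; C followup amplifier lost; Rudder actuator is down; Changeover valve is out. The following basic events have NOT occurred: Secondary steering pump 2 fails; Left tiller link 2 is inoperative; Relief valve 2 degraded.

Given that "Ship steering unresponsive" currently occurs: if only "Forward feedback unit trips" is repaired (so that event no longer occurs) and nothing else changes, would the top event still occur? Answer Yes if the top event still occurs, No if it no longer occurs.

Counterfactual: set "Forward feedback unit trips" to not occurred.
Port system inoperative [AND]: Changeover valve is out=occurs, South steering pump is inoperative=occurs, Relief valve stuck=occurs, South tiller link degraded=occurs → all inputs occur → occurs.
Pump set inoperative [OR]: C followup amplifier lost=occurs, Rudder actuator is down=occurs → at least one input occurs → occurs.
NFU path fails [AND]: Pump set inoperative=occurs, Forward feedback unit trips=not, Solenoid block failed=occurs, Secondary helm transmitter 2 lost=occurs → not all inputs occur → does not occur.
Followup chain unavailable [AND]: Redundant helm transmitter fails=occurs, Port system inoperative=occurs, Aft autopilot interface stuck=occurs, NFU path fails=not → not all inputs occur → does not occur.
Starboard system inoperative [AND]: Changeover valve 2 offline=occurs, Secondary steering pump 2 fails=not → not all inputs occur → does not occur.
Ship steering unresponsive [OR]: Followup chain unavailable=not, Starboard system inoperative=not, Relief valve 2 degraded=not, Left tiller link 2 is inoperative=not → no input occurs → does not occur.

No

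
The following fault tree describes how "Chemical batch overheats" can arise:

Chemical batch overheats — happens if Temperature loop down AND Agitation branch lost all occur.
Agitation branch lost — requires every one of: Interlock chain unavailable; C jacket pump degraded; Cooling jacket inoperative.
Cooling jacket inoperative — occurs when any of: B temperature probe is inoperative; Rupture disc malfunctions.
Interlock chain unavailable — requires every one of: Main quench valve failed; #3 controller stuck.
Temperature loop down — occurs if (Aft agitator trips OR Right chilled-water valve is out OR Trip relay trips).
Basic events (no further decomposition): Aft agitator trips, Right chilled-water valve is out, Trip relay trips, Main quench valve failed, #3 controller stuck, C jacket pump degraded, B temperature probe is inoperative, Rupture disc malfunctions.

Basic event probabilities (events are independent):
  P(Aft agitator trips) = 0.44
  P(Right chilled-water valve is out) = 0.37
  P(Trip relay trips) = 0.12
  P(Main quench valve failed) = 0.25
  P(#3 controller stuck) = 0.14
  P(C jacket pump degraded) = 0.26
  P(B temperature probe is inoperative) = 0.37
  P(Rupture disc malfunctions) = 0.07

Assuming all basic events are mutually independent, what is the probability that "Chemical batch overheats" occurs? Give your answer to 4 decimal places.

0.0026

P(Temperature loop down) [OR] = 1 − (1−0.44) × (1−0.37) × (1−0.12) = 0.689536
P(Interlock chain unavailable) [AND] = 0.25 × 0.14 = 0.035000
P(Cooling jacket inoperative) [OR] = 1 − (1−0.37) × (1−0.07) = 0.414100
P(Agitation branch lost) [AND] = 0.035000 × 0.26 × 0.414100 = 0.003768
P(Chemical batch overheats) [AND] = 0.689536 × 0.003768 = 0.002598
Rounded to 4 decimal places: P(Chemical batch overheats) ≈ 0.0026.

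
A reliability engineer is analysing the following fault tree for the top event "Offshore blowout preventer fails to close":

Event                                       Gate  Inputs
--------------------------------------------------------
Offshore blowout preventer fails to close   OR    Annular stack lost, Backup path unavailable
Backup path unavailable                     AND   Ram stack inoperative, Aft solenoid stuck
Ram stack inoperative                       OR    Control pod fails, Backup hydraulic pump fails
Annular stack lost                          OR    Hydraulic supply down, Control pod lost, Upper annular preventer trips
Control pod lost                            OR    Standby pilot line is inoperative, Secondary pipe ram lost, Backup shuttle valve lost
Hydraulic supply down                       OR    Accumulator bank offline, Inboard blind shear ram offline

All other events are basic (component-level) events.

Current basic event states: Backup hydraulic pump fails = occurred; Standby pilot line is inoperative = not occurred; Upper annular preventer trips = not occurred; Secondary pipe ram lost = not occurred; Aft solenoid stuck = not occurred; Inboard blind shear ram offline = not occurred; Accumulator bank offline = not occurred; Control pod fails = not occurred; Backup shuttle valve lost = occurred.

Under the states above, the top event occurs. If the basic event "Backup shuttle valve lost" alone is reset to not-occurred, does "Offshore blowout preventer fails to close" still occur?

Counterfactual: set "Backup shuttle valve lost" to not occurred.
Hydraulic supply down [OR]: Accumulator bank offline=not, Inboard blind shear ram offline=not → no input occurs → does not occur.
Control pod lost [OR]: Standby pilot line is inoperative=not, Secondary pipe ram lost=not, Backup shuttle valve lost=not → no input occurs → does not occur.
Annular stack lost [OR]: Hydraulic supply down=not, Control pod lost=not, Upper annular preventer trips=not → no input occurs → does not occur.
Ram stack inoperative [OR]: Control pod fails=not, Backup hydraulic pump fails=occurs → at least one input occurs → occurs.
Backup path unavailable [AND]: Ram stack inoperative=occurs, Aft solenoid stuck=not → not all inputs occur → does not occur.
Offshore blowout preventer fails to close [OR]: Annular stack lost=not, Backup path unavailable=not → no input occurs → does not occur.

No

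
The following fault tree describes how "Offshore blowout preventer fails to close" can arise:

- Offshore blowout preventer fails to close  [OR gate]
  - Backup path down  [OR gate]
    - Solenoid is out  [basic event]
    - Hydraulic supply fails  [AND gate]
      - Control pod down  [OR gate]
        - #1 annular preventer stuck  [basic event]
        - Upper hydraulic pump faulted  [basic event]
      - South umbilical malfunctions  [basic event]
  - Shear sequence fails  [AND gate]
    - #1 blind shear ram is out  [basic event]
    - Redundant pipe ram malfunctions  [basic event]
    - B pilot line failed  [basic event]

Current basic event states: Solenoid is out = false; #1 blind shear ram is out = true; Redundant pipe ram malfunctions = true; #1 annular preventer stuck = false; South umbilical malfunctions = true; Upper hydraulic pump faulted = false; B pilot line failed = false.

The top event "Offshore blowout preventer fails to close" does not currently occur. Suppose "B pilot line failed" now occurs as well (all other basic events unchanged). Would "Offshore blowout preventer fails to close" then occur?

Yes

Counterfactual: set "B pilot line failed" to occurred.
Control pod down [OR]: #1 annular preventer stuck=not, Upper hydraulic pump faulted=not → no input occurs → does not occur.
Hydraulic supply fails [AND]: Control pod down=not, South umbilical malfunctions=occurs → not all inputs occur → does not occur.
Backup path down [OR]: Solenoid is out=not, Hydraulic supply fails=not → no input occurs → does not occur.
Shear sequence fails [AND]: #1 blind shear ram is out=occurs, Redundant pipe ram malfunctions=occurs, B pilot line failed=occurs → all inputs occur → occurs.
Offshore blowout preventer fails to close [OR]: Backup path down=not, Shear sequence fails=occurs → at least one input occurs → occurs.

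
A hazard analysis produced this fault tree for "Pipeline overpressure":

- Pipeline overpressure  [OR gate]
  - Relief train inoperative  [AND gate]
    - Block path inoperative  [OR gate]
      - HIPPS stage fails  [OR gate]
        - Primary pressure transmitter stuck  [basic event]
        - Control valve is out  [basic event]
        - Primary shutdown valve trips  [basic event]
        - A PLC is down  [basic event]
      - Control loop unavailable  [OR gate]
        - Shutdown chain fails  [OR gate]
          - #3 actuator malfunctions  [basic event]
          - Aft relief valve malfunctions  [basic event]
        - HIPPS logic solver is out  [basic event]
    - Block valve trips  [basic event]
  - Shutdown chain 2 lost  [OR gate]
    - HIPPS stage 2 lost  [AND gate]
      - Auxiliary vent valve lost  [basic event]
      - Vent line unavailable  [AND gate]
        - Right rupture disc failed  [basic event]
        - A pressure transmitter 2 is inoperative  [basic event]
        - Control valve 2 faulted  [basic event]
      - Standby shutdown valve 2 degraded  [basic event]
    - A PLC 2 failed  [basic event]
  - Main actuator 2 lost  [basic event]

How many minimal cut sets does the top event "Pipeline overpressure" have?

10

HIPPS stage fails [OR]: union of children's cut sets → 4 cut set(s).
Shutdown chain fails [OR]: union of children's cut sets → 2 cut set(s).
Control loop unavailable [OR]: union of children's cut sets → 3 cut set(s).
Block path inoperative [OR]: union of children's cut sets → 7 cut set(s).
Relief train inoperative [AND]: one cut set from each child combined → 7 × 1 = 7 cut set(s).
Vent line unavailable [AND]: one cut set from each child combined → 1 × 1 × 1 = 1 cut set(s).
HIPPS stage 2 lost [AND]: one cut set from each child combined → 1 × 1 × 1 = 1 cut set(s).
Shutdown chain 2 lost [OR]: union of children's cut sets → 2 cut set(s).
Pipeline overpressure [OR]: union of children's cut sets → 10 cut set(s).
Minimal cut sets: {Block valve trips, Primary pressure transmitter stuck}; {Block valve trips, Control valve is out}; {Block valve trips, Primary shutdown valve trips}; {A PLC is down, Block valve trips}; {#3 actuator malfunctions, Block valve trips}; {Aft relief valve malfunctions, Block valve trips}; {Block valve trips, HIPPS logic solver is out}; {A pressure transmitter 2 is inoperative, Auxiliary vent valve lost, Control valve 2 faulted, Right rupture disc failed, Standby shutdown valve 2 degraded}; {A PLC 2 failed}; {Main actuator 2 lost}.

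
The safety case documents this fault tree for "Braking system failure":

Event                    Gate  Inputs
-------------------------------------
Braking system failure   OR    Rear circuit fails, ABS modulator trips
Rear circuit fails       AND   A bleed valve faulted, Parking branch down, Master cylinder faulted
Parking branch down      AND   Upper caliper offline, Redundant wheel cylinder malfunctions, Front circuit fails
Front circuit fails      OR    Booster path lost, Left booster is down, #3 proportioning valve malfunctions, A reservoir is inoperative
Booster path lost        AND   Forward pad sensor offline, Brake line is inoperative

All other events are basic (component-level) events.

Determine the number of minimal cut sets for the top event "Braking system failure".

5

Booster path lost [AND]: one cut set from each child combined → 1 × 1 = 1 cut set(s).
Front circuit fails [OR]: union of children's cut sets → 4 cut set(s).
Parking branch down [AND]: one cut set from each child combined → 1 × 1 × 4 = 4 cut set(s).
Rear circuit fails [AND]: one cut set from each child combined → 1 × 4 × 1 = 4 cut set(s).
Braking system failure [OR]: union of children's cut sets → 5 cut set(s).
Minimal cut sets: {A bleed valve faulted, Brake line is inoperative, Forward pad sensor offline, Master cylinder faulted, Redundant wheel cylinder malfunctions, Upper caliper offline}; {A bleed valve faulted, Left booster is down, Master cylinder faulted, Redundant wheel cylinder malfunctions, Upper caliper offline}; {#3 proportioning valve malfunctions, A bleed valve faulted, Master cylinder faulted, Redundant wheel cylinder malfunctions, Upper caliper offline}; {A bleed valve faulted, A reservoir is inoperative, Master cylinder faulted, Redundant wheel cylinder malfunctions, Upper caliper offline}; {ABS modulator trips}.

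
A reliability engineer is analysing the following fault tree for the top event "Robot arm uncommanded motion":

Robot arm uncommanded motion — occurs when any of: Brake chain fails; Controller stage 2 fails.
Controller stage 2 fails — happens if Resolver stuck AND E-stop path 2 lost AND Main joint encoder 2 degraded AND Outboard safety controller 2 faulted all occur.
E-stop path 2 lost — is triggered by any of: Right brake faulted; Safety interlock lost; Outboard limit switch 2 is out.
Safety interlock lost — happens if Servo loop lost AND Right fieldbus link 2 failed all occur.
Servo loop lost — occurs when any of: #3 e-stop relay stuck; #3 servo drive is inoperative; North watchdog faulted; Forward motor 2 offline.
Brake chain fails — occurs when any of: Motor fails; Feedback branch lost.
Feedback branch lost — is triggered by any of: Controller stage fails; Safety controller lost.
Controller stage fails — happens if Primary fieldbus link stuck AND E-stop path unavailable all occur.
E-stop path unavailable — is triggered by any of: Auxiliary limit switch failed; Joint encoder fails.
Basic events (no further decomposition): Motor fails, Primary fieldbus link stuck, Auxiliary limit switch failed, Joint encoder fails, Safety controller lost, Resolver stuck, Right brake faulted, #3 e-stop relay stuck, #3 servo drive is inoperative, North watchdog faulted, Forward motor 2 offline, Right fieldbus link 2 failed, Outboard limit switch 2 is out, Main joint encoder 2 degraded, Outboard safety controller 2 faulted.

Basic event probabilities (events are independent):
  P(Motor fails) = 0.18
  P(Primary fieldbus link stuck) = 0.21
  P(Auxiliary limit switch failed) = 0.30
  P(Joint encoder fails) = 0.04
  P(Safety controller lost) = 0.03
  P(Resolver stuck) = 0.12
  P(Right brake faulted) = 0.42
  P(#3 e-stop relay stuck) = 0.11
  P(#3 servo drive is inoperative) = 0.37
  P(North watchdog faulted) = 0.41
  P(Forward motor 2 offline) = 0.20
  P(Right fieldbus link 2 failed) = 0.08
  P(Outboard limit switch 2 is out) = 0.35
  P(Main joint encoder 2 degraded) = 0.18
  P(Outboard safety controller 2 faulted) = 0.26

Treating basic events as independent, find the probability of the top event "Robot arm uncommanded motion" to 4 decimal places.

0.2621

P(E-stop path unavailable) [OR] = 1 − (1−0.30) × (1−0.04) = 0.328000
P(Controller stage fails) [AND] = 0.21 × 0.328000 = 0.068880
P(Feedback branch lost) [OR] = 1 − (1−0.068880) × (1−0.03) = 0.096814
P(Brake chain fails) [OR] = 1 − (1−0.18) × (1−0.096814) = 0.259387
P(Servo loop lost) [OR] = 1 − (1−0.11) × (1−0.37) × (1−0.41) × (1−0.20) = 0.735350
P(Safety interlock lost) [AND] = 0.735350 × 0.08 = 0.058828
P(E-stop path 2 lost) [OR] = 1 − (1−0.42) × (1−0.058828) × (1−0.35) = 0.645178
P(Controller stage 2 fails) [AND] = 0.12 × 0.645178 × 0.18 × 0.26 = 0.003623
P(Robot arm uncommanded motion) [OR] = 1 − (1−0.259387) × (1−0.003623) = 0.262070
Rounded to 4 decimal places: P(Robot arm uncommanded motion) ≈ 0.2621.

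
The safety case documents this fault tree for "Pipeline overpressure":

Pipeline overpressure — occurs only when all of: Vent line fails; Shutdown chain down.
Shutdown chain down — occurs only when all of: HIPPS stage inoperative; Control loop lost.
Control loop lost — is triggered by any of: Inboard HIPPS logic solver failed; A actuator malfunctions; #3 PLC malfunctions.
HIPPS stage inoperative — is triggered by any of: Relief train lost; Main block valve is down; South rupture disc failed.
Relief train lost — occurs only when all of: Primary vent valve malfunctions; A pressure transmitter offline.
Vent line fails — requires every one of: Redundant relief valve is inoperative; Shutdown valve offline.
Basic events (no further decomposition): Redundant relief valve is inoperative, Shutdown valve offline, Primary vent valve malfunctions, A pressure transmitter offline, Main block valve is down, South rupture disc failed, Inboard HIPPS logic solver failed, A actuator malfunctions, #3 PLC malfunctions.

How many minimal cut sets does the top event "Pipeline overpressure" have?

9

Vent line fails [AND]: one cut set from each child combined → 1 × 1 = 1 cut set(s).
Relief train lost [AND]: one cut set from each child combined → 1 × 1 = 1 cut set(s).
HIPPS stage inoperative [OR]: union of children's cut sets → 3 cut set(s).
Control loop lost [OR]: union of children's cut sets → 3 cut set(s).
Shutdown chain down [AND]: one cut set from each child combined → 3 × 3 = 9 cut set(s).
Pipeline overpressure [AND]: one cut set from each child combined → 1 × 9 = 9 cut set(s).
Minimal cut sets: {A pressure transmitter offline, Inboard HIPPS logic solver failed, Primary vent valve malfunctions, Redundant relief valve is inoperative, Shutdown valve offline}; {A actuator malfunctions, A pressure transmitter offline, Primary vent valve malfunctions, Redundant relief valve is inoperative, Shutdown valve offline}; {#3 PLC malfunctions, A pressure transmitter offline, Primary vent valve malfunctions, Redundant relief valve is inoperative, Shutdown valve offline}; {Inboard HIPPS logic solver failed, Main block valve is down, Redundant relief valve is inoperative, Shutdown valve offline}; {A actuator malfunctions, Main block valve is down, Redundant relief valve is inoperative, Shutdown valve offline}; {#3 PLC malfunctions, Main block valve is down, Redundant relief valve is inoperative, Shutdown valve offline}; {Inboard HIPPS logic solver failed, Redundant relief valve is inoperative, Shutdown valve offline, South rupture disc failed}; {A actuator malfunctions, Redundant relief valve is inoperative, Shutdown valve offline, South rupture disc failed}; {#3 PLC malfunctions, Redundant relief valve is inoperative, Shutdown valve offline, South rupture disc failed}.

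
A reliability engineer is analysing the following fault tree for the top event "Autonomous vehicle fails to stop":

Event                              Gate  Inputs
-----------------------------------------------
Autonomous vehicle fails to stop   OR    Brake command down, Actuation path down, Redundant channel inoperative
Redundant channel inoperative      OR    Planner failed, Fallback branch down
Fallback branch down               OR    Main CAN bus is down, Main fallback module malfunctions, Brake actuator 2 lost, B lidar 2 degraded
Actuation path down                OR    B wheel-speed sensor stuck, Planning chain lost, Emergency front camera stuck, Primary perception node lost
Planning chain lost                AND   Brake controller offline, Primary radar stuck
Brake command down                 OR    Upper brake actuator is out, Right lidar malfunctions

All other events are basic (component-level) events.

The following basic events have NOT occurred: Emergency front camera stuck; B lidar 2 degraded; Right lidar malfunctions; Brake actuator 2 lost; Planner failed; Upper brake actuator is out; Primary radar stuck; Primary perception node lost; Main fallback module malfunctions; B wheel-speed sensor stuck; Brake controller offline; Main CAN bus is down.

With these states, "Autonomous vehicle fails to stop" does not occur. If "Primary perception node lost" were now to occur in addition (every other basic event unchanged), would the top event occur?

Yes

Counterfactual: set "Primary perception node lost" to occurred.
Brake command down [OR]: Upper brake actuator is out=not, Right lidar malfunctions=not → no input occurs → does not occur.
Planning chain lost [AND]: Brake controller offline=not, Primary radar stuck=not → not all inputs occur → does not occur.
Actuation path down [OR]: B wheel-speed sensor stuck=not, Planning chain lost=not, Emergency front camera stuck=not, Primary perception node lost=occurs → at least one input occurs → occurs.
Fallback branch down [OR]: Main CAN bus is down=not, Main fallback module malfunctions=not, Brake actuator 2 lost=not, B lidar 2 degraded=not → no input occurs → does not occur.
Redundant channel inoperative [OR]: Planner failed=not, Fallback branch down=not → no input occurs → does not occur.
Autonomous vehicle fails to stop [OR]: Brake command down=not, Actuation path down=occurs, Redundant channel inoperative=not → at least one input occurs → occurs.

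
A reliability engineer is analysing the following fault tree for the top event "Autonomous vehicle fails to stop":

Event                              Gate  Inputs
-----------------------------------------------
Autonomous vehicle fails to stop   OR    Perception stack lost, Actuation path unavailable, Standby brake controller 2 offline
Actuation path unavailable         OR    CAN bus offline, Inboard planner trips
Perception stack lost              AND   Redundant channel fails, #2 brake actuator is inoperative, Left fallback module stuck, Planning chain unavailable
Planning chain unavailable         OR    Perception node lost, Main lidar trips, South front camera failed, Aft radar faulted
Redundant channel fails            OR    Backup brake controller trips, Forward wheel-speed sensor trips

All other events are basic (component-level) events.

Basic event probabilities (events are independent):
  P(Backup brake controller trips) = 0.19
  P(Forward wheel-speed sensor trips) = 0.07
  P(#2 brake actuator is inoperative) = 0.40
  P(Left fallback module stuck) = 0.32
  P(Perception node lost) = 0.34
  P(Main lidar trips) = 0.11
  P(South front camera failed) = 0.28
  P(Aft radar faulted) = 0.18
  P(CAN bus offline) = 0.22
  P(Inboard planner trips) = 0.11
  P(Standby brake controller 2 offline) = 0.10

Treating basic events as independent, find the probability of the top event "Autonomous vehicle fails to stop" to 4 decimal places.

P(Redundant channel fails) [OR] = 1 − (1−0.19) × (1−0.07) = 0.246700
P(Planning chain unavailable) [OR] = 1 − (1−0.34) × (1−0.11) × (1−0.28) × (1−0.18) = 0.653199
P(Perception stack lost) [AND] = 0.246700 × 0.40 × 0.32 × 0.653199 = 0.020626
P(Actuation path unavailable) [OR] = 1 − (1−0.22) × (1−0.11) = 0.305800
P(Autonomous vehicle fails to stop) [OR] = 1 − (1−0.020626) × (1−0.305800) × (1−0.10) = 0.388107
Rounded to 4 decimal places: P(Autonomous vehicle fails to stop) ≈ 0.3881.

0.3881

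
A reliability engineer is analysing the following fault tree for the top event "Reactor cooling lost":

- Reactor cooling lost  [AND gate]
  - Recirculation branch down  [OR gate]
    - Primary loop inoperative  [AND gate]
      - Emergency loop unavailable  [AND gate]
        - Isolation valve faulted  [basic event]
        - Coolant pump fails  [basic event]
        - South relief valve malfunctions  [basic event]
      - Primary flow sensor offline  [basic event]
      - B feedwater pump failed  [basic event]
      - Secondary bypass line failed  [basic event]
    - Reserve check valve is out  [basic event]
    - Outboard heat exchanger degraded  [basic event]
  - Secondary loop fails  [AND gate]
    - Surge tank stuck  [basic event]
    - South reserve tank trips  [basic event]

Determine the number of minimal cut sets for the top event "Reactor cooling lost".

3

Emergency loop unavailable [AND]: one cut set from each child combined → 1 × 1 × 1 = 1 cut set(s).
Primary loop inoperative [AND]: one cut set from each child combined → 1 × 1 × 1 × 1 = 1 cut set(s).
Recirculation branch down [OR]: union of children's cut sets → 3 cut set(s).
Secondary loop fails [AND]: one cut set from each child combined → 1 × 1 = 1 cut set(s).
Reactor cooling lost [AND]: one cut set from each child combined → 3 × 1 = 3 cut set(s).
Minimal cut sets: {B feedwater pump failed, Coolant pump fails, Isolation valve faulted, Primary flow sensor offline, Secondary bypass line failed, South relief valve malfunctions, South reserve tank trips, Surge tank stuck}; {Reserve check valve is out, South reserve tank trips, Surge tank stuck}; {Outboard heat exchanger degraded, South reserve tank trips, Surge tank stuck}.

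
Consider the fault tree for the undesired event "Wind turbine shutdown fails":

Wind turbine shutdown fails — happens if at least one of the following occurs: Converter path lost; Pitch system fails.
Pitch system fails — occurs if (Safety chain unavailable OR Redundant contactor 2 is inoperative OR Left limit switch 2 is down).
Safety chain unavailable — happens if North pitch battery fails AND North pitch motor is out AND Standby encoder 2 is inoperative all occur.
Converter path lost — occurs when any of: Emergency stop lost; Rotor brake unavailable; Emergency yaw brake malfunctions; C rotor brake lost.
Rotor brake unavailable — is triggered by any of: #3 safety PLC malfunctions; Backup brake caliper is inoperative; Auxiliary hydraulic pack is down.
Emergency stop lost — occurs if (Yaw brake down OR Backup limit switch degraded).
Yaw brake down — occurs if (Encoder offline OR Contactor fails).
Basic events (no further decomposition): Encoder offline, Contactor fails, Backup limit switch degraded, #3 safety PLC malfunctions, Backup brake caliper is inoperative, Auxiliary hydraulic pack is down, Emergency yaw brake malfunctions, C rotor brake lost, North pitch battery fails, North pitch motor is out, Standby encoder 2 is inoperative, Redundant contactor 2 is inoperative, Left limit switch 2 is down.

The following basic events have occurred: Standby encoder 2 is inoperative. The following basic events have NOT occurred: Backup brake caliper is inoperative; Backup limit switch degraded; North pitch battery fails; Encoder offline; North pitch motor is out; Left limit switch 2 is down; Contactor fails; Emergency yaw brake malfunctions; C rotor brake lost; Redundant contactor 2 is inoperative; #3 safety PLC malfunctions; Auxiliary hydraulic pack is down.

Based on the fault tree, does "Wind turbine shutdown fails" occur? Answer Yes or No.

No

Yaw brake down [OR]: Encoder offline=not, Contactor fails=not → no input occurs → does not occur.
Emergency stop lost [OR]: Yaw brake down=not, Backup limit switch degraded=not → no input occurs → does not occur.
Rotor brake unavailable [OR]: #3 safety PLC malfunctions=not, Backup brake caliper is inoperative=not, Auxiliary hydraulic pack is down=not → no input occurs → does not occur.
Converter path lost [OR]: Emergency stop lost=not, Rotor brake unavailable=not, Emergency yaw brake malfunctions=not, C rotor brake lost=not → no input occurs → does not occur.
Safety chain unavailable [AND]: North pitch battery fails=not, North pitch motor is out=not, Standby encoder 2 is inoperative=occurs → not all inputs occur → does not occur.
Pitch system fails [OR]: Safety chain unavailable=not, Redundant contactor 2 is inoperative=not, Left limit switch 2 is down=not → no input occurs → does not occur.
Wind turbine shutdown fails [OR]: Converter path lost=not, Pitch system fails=not → no input occurs → does not occur.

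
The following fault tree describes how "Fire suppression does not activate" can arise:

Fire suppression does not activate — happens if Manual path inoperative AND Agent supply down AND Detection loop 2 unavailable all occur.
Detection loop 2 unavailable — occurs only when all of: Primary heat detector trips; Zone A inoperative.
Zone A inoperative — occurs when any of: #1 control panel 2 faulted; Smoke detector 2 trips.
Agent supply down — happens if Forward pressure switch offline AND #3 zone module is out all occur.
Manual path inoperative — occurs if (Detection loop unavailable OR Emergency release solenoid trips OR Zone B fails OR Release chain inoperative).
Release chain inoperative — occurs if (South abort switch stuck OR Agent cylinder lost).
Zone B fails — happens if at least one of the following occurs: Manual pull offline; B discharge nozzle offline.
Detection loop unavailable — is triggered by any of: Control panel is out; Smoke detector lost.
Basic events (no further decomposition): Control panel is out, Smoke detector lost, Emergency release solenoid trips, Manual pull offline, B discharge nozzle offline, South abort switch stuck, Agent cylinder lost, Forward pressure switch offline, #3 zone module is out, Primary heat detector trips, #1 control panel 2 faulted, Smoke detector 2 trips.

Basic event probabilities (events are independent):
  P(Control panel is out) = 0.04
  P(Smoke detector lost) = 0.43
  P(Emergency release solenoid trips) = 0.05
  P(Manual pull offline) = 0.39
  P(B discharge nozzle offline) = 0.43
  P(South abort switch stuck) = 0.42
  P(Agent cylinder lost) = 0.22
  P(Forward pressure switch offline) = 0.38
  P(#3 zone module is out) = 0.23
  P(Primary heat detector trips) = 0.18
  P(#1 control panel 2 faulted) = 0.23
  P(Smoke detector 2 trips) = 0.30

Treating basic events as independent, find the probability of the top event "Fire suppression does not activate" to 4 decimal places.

0.0067

P(Detection loop unavailable) [OR] = 1 − (1−0.04) × (1−0.43) = 0.452800
P(Zone B fails) [OR] = 1 − (1−0.39) × (1−0.43) = 0.652300
P(Release chain inoperative) [OR] = 1 − (1−0.42) × (1−0.22) = 0.547600
P(Manual path inoperative) [OR] = 1 − (1−0.452800) × (1−0.05) × (1−0.652300) × (1−0.547600) = 0.918229
P(Agent supply down) [AND] = 0.38 × 0.23 = 0.087400
P(Zone A inoperative) [OR] = 1 − (1−0.23) × (1−0.30) = 0.461000
P(Detection loop 2 unavailable) [AND] = 0.18 × 0.461000 = 0.082980
P(Fire suppression does not activate) [AND] = 0.918229 × 0.087400 × 0.082980 = 0.006659
Rounded to 4 decimal places: P(Fire suppression does not activate) ≈ 0.0067.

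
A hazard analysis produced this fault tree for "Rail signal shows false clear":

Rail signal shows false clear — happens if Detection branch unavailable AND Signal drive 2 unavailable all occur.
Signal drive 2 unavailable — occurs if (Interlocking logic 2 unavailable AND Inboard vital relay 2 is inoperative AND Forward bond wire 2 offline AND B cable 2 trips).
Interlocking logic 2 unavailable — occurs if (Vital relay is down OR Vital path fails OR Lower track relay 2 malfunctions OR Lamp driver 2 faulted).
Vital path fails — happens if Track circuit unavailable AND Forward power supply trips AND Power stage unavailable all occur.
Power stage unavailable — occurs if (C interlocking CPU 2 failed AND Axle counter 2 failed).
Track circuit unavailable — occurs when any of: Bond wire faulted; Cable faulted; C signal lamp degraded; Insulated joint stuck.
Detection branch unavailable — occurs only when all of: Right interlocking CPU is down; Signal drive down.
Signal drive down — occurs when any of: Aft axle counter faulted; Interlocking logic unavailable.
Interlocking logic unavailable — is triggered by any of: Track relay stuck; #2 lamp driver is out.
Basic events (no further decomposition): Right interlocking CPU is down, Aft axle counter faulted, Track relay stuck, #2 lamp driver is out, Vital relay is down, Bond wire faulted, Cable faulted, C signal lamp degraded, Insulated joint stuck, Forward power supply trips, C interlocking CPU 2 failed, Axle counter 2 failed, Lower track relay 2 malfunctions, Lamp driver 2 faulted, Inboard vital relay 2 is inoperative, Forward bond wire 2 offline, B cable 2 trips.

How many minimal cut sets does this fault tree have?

21

Interlocking logic unavailable [OR]: union of children's cut sets → 2 cut set(s).
Signal drive down [OR]: union of children's cut sets → 3 cut set(s).
Detection branch unavailable [AND]: one cut set from each child combined → 1 × 3 = 3 cut set(s).
Track circuit unavailable [OR]: union of children's cut sets → 4 cut set(s).
Power stage unavailable [AND]: one cut set from each child combined → 1 × 1 = 1 cut set(s).
Vital path fails [AND]: one cut set from each child combined → 4 × 1 × 1 = 4 cut set(s).
Interlocking logic 2 unavailable [OR]: union of children's cut sets → 7 cut set(s).
Signal drive 2 unavailable [AND]: one cut set from each child combined → 7 × 1 × 1 × 1 = 7 cut set(s).
Rail signal shows false clear [AND]: one cut set from each child combined → 3 × 7 = 21 cut set(s).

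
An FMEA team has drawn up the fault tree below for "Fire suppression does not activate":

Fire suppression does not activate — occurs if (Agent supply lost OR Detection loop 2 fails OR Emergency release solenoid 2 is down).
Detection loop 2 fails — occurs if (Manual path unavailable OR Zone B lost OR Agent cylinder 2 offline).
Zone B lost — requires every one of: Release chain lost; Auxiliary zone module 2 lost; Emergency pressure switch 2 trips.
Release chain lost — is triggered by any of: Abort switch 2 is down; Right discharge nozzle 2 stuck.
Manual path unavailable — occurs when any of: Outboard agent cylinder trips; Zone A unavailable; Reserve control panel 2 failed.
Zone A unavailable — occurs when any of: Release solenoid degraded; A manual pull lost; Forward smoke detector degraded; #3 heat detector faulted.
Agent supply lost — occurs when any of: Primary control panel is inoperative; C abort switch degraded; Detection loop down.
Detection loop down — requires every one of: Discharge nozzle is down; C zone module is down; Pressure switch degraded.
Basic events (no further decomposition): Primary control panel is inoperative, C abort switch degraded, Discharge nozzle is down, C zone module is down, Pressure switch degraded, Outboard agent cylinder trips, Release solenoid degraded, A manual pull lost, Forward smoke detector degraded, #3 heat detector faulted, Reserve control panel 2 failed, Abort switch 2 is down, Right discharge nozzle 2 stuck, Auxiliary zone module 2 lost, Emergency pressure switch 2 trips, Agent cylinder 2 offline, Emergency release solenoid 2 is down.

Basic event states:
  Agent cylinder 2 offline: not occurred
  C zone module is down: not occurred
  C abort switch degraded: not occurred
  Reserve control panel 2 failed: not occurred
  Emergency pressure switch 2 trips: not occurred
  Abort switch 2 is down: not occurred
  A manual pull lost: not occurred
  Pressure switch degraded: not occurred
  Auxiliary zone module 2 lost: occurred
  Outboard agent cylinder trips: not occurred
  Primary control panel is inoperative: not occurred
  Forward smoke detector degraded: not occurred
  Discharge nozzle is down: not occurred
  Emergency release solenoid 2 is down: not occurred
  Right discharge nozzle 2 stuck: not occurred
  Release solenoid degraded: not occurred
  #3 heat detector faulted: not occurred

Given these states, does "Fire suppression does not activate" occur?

No

Detection loop down [AND]: Discharge nozzle is down=not, C zone module is down=not, Pressure switch degraded=not → not all inputs occur → does not occur.
Agent supply lost [OR]: Primary control panel is inoperative=not, C abort switch degraded=not, Detection loop down=not → no input occurs → does not occur.
Zone A unavailable [OR]: Release solenoid degraded=not, A manual pull lost=not, Forward smoke detector degraded=not, #3 heat detector faulted=not → no input occurs → does not occur.
Manual path unavailable [OR]: Outboard agent cylinder trips=not, Zone A unavailable=not, Reserve control panel 2 failed=not → no input occurs → does not occur.
Release chain lost [OR]: Abort switch 2 is down=not, Right discharge nozzle 2 stuck=not → no input occurs → does not occur.
Zone B lost [AND]: Release chain lost=not, Auxiliary zone module 2 lost=occurs, Emergency pressure switch 2 trips=not → not all inputs occur → does not occur.
Detection loop 2 fails [OR]: Manual path unavailable=not, Zone B lost=not, Agent cylinder 2 offline=not → no input occurs → does not occur.
Fire suppression does not activate [OR]: Agent supply lost=not, Detection loop 2 fails=not, Emergency release solenoid 2 is down=not → no input occurs → does not occur.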